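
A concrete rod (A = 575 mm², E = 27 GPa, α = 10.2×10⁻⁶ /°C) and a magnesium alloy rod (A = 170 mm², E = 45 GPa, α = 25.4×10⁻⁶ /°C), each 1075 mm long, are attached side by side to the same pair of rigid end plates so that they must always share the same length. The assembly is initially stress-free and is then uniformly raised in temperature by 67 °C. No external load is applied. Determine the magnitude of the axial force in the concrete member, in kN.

The magnesium alloy has the larger α, so on heating it would change length more than the concrete if both were free. The rigid plates force a common final length, so the magnesium alloy is put into compression and the concrete into tension, with equal and opposite forces P (no external load).
Compatibility of the two members (thermal + elastic change equal): (α₁ − α₂)ΔT = P·[1/(A₁E₁) + 1/(A₂E₂)].
|α₁ − α₂|·ΔT = 15.2×10⁻⁶ × 67 = 0.001018.
1/(A₁E₁) + 1/(A₂E₂) = 1/(575×27×10³) + 1/(170×45×10³) = 1.951×10⁻⁷ N⁻¹.
So P = 0.001018 / 1.951×10⁻⁷ = 5.219 kN.

P ≈ 5.22 kN (tensile in the concrete)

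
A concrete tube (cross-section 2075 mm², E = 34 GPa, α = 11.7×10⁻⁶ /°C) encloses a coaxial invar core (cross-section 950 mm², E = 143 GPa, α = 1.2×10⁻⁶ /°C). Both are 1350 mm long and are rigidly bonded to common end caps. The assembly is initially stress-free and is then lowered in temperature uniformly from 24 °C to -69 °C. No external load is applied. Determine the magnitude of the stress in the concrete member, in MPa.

σ ≈ 21.9 MPa (tensile)

The concrete has the larger α, so on cooling it would change length more than the invar if both were free. The rigid plates force a common final length, so the concrete is put into tension and the invar into compression, with equal and opposite forces P (no external load).
Setting the final lengths equal and cancelling L: (α₁ − α₂)ΔT = P/(A₁E₁) + P/(A₂E₂).
|α₁ − α₂|·ΔT = 10.5×10⁻⁶ × 93 = 0.0009765.
1/(A₁E₁) + 1/(A₂E₂) = 1/(2075×34×10³) + 1/(950×143×10³) = 2.154×10⁻⁸ N⁻¹.
So P = 0.0009765 / 2.154×10⁻⁸ = 45.34 kN.
σ_{concrete} = P/A₁ = 45340/2075 = 21.85 MPa, tensile.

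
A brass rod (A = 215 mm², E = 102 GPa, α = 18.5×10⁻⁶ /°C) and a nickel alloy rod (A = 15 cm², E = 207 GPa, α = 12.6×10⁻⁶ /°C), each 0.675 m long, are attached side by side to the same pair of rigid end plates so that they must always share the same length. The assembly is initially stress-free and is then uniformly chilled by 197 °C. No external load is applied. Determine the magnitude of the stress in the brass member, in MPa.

Equilibrium of a rigid end plate with no external load gives equal and opposite internal forces ±P in the two members. Since α_{brass} > α_{nickel alloy}, cooling drives the brass into tension and the nickel alloy into compression.
Compatibility of the two members (thermal + elastic change equal): (α₁ − α₂)ΔT = P·[1/(A₁E₁) + 1/(A₂E₂)].
|α₁ − α₂|·ΔT = 5.9×10⁻⁶ × 197 = 0.001162.
1/(A₁E₁) + 1/(A₂E₂) = 1/(215×102×10³) + 1/(1500×207×10³) = 4.882×10⁻⁸ N⁻¹.
So P = 0.001162 / 4.882×10⁻⁸ = 23.81 kN.
σ_{brass} = P/A₁ = 23810/215 = 110.7 MPa, tensile.

σ ≈ 111 MPa (tensile)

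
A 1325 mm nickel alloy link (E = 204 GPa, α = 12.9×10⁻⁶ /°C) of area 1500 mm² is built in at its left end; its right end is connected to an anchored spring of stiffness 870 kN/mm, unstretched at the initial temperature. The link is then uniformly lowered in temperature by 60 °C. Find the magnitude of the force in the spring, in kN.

P ≈ 187 kN

Free thermal contraction: δ_free = αΔT L = 12.9×10⁻⁶ × 60 × 1325 = 1.026 mm.
Let P be the tensile force in the spring. The link extends elastically by PL/(AE) and the spring stretches by P/k; together these equal δ_free.
P [ L/(AE) + 1/k ] = δ_free → P [ 1325/(1500×204×10³) + 1/(870×10³) ] = 1.026.
P = 1.026 / 5.479×10⁻⁶ = 187200 N.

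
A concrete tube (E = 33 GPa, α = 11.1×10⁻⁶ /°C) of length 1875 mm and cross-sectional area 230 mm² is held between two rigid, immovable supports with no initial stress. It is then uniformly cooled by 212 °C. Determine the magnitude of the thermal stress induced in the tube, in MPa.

σ ≈ 77.7 MPa (tensile)

Because both ends are immovable the net strain is zero, and the suppressed thermal strain is αΔT = 11.1×10⁻⁶ × 212 = 2353.2×10⁻⁶.
The stress required to suppress this strain is σ = Eε = 33×10³ × 2353.2×10⁻⁶ = 77.66 MPa, tensile since the tube is trying to contract.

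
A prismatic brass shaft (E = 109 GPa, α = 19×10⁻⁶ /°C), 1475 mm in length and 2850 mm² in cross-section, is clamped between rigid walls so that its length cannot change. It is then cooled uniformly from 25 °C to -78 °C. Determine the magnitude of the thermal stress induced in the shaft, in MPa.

Because both ends are immovable the net strain is zero, and the suppressed thermal strain is αΔT = 19×10⁻⁶ × 103 = 1957×10⁻⁶.
Hence σ = E·αΔT = 109×10³ × 1957×10⁻⁶ = 213.3 MPa, tensile.

σ ≈ 213 MPa (tensile)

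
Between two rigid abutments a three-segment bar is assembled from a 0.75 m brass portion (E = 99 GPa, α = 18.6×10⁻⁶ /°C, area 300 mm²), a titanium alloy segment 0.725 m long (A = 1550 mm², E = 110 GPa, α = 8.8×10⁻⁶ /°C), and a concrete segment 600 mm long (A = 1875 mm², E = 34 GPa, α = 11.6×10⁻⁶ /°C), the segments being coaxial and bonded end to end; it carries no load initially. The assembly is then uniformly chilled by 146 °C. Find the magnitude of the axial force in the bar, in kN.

P ≈ 102 kN (tensile)

With the walls removed the bar would change length by δ_free = Σ αᵢΔT Lᵢ = 18.6×10⁻⁶×146×750 + 8.8×10⁻⁶×146×725 + 11.6×10⁻⁶×146×600 = 3.984 mm.
The walls prevent any net length change, so an axial force P (same in every segment) develops. Compatibility: P · Σ Lᵢ/(AᵢEᵢ) = δ_free.
Σ Lᵢ/(AᵢEᵢ) = 750/(300×99×10³) + 725/(1550×110×10³) + 600/(1875×34×10³) = 3.892×10⁻⁵ mm/N.
Hence P = δ_free / Σ(L/AE) = 3.984/3.892×10⁻⁵ = 102.4 kN (tensile).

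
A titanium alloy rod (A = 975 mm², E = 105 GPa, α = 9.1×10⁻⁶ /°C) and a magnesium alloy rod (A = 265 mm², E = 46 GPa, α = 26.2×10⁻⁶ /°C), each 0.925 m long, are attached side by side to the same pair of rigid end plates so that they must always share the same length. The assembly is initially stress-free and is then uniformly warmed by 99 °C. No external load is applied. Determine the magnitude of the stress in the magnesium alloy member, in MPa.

σ ≈ 69.6 MPa (compressive)

The magnesium alloy has the larger α, so on heating it would change length more than the titanium alloy if both were free. The rigid plates force a common final length, so the magnesium alloy is put into compression and the titanium alloy into tension, with equal and opposite forces P (no external load).
Compatibility of the two members (thermal + elastic change equal): (α₁ − α₂)ΔT = P·[1/(A₁E₁) + 1/(A₂E₂)].
|α₁ − α₂|·ΔT = 17.1×10⁻⁶ × 99 = 0.001693.
1/(A₁E₁) + 1/(A₂E₂) = 1/(975×105×10³) + 1/(265×46×10³) = 9.18×10⁻⁸ N⁻¹.
So P = 0.001693 / 9.18×10⁻⁸ = 18.44 kN.
σ_{magnesium alloy} = P/A₂ = 18440/265 = 69.59 MPa, compressive.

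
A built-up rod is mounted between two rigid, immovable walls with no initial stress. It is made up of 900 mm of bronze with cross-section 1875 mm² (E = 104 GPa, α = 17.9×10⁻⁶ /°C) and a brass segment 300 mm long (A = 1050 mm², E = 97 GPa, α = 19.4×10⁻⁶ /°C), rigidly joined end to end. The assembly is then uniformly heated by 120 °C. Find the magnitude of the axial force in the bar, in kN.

P ≈ 348 kN (compressive)

If the supports were absent, the total length change would be Σ αᵢΔT Lᵢ = 17.9×10⁻⁶×120×900 + 19.4×10⁻⁶×120×300 = 2.632 mm.
The rigid supports impose zero overall length change; the single axial force P common to all segments must satisfy P Σ Lᵢ/(AᵢEᵢ) = δ_free.
The series flexibility is Σ Lᵢ/(AᵢEᵢ) = 900/(1875×104×10³) + 300/(1050×97×10³) = 7.561×10⁻⁶ mm/N.
P = 2.632 / 7.561×10⁻⁶ = 348100 N = 348.1 kN, compressive.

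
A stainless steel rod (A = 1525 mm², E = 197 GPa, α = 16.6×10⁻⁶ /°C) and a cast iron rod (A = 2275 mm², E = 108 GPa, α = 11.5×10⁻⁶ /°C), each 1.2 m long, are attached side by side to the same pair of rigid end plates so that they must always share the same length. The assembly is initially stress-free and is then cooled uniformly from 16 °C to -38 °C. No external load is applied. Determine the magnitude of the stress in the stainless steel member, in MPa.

σ ≈ 24.4 MPa (tensile)

Equilibrium of a rigid end plate with no external load gives equal and opposite internal forces ±P in the two members. Since α_{stainless steel} > α_{cast iron}, cooling drives the stainless steel into tension and the cast iron into compression.
Equating the net (thermal + elastic) strains gives |α₁ − α₂|·ΔT = P·[1/(A₁E₁) + 1/(A₂E₂)].
|α₁ − α₂|·ΔT = 5.1×10⁻⁶ × 54 = 0.0002754.
1/(A₁E₁) + 1/(A₂E₂) = 1/(1525×197×10³) + 1/(2275×108×10³) = 7.399×10⁻⁹ N⁻¹.
P = 0.0002754 / 7.399×10⁻⁹ = 37220 N = 37.22 kN.
σ_{stainless steel} = P/A₁ = 37220/1525 = 24.41 MPa, tensile.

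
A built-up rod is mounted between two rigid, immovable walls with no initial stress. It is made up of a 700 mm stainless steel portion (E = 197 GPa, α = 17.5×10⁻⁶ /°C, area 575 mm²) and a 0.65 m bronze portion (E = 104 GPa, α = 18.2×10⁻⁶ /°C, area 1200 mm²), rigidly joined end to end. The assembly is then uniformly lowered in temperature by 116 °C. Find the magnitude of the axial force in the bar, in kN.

P ≈ 245 kN (tensile)

With the walls removed the bar would change length by δ_free = Σ αᵢΔT Lᵢ = 17.5×10⁻⁶×116×700 + 18.2×10⁻⁶×116×650 = 2.793 mm.
The rigid supports impose zero overall length change; the single axial force P common to all segments must satisfy P Σ Lᵢ/(AᵢEᵢ) = δ_free.
The series flexibility is Σ Lᵢ/(AᵢEᵢ) = 700/(575×197×10³) + 650/(1200×104×10³) = 1.139×10⁻⁵ mm/N.
Hence P = δ_free / Σ(L/AE) = 2.793/1.139×10⁻⁵ = 245.3 kN (tensile).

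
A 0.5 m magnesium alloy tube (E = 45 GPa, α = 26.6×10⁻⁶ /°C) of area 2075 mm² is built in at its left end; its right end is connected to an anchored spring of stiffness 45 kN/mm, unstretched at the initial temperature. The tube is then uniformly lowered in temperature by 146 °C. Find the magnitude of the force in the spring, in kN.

P ≈ 70.4 kN

The unrestrained thermal change is αΔT L = 26.6×10⁻⁶ × 146 × 500 = 1.942 mm.
Let P be the tensile force in the spring. The tube extends elastically by PL/(AE) and the spring stretches by P/k; together these equal δ_free.
P [ L/(AE) + 1/k ] = δ_free → P [ 500/(2075×45×10³) + 1/(45×10³) ] = 1.942.
P = 1.942 / 2.758×10⁻⁵ = 70410 N.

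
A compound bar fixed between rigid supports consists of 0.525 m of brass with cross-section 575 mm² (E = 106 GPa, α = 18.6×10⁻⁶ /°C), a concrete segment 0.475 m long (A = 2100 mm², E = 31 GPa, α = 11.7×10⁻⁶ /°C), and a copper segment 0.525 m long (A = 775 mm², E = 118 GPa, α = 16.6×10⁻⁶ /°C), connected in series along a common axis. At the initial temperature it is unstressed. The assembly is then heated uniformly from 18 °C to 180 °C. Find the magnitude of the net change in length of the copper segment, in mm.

With the walls removed the bar would change length by δ_free = Σ αᵢΔT Lᵢ = 18.6×10⁻⁶×162×525 + 11.7×10⁻⁶×162×475 + 16.6×10⁻⁶×162×525 = 3.894 mm.
Since the ends are fixed, an axial force P builds up, equal in every segment, with P · Σ Lᵢ/(AᵢEᵢ) = δ_free.
Σ Lᵢ/(AᵢEᵢ) = 525/(575×106×10³) + 475/(2100×31×10³) + 525/(775×118×10³) = 2.165×10⁻⁵ mm/N.
So P = 3.894 / 2.165×10⁻⁵ = 179.9 kN, compressive.
For the copper segment, free thermal change = 16.6×10⁻⁶×162×525 = 1.412 mm and elastic change from P = 179900×525/(775×118×10³) = 1.033 mm; these oppose, so the net change is 0.379 mm (segment lengthens).

|ΔL| ≈ 0.379 mm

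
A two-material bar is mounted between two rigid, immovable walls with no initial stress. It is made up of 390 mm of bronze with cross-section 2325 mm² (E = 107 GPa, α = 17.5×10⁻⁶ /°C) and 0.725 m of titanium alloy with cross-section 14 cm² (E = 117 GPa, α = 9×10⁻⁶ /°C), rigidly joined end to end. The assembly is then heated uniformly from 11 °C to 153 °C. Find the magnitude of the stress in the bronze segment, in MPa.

If the supports were absent, the total length change would be Σ αᵢΔT Lᵢ = 17.5×10⁻⁶×142×390 + 9×10⁻⁶×142×725 = 1.896 mm.
The rigid supports impose zero overall length change; the single axial force P common to all segments must satisfy P Σ Lᵢ/(AᵢEᵢ) = δ_free.
The series flexibility is Σ Lᵢ/(AᵢEᵢ) = 390/(2325×107×10³) + 725/(1400×117×10³) = 5.994×10⁻⁶ mm/N.
Hence P = δ_free / Σ(L/AE) = 1.896/5.994×10⁻⁶ = 316.3 kN (compressive).
σ_{bronze} = P / A = 316300 / 2325 = 136 MPa.

σ ≈ 136 MPa (compressive)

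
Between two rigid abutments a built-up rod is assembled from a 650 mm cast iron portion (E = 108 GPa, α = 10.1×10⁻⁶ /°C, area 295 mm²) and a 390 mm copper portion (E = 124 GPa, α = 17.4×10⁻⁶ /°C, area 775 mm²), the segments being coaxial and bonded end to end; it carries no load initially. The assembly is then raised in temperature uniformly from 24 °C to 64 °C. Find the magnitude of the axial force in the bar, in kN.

If the supports were absent, the total length change would be Σ αᵢΔT Lᵢ = 10.1×10⁻⁶×40×650 + 17.4×10⁻⁶×40×390 = 0.534 mm.
The walls prevent any net length change, so an axial force P (same in every segment) develops. Compatibility: P · Σ Lᵢ/(AᵢEᵢ) = δ_free.
Σ Lᵢ/(AᵢEᵢ) = 650/(295×108×10³) + 390/(775×124×10³) = 2.446×10⁻⁵ mm/N.
P = 0.534 / 2.446×10⁻⁵ = 21830 N = 21.83 kN, compressive.

P ≈ 21.8 kN (compressive)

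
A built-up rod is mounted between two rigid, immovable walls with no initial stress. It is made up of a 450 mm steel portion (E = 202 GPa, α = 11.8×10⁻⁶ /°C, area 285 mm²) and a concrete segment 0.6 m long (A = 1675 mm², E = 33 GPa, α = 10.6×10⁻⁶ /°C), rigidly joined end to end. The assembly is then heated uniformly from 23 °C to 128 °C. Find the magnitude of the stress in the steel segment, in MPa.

σ ≈ 230 MPa (compressive)

If the supports were absent, the total length change would be Σ αᵢΔT Lᵢ = 11.8×10⁻⁶×105×450 + 10.6×10⁻⁶×105×600 = 1.225 mm.
The rigid supports impose zero overall length change; the single axial force P common to all segments must satisfy P Σ Lᵢ/(AᵢEᵢ) = δ_free.
The series flexibility is Σ Lᵢ/(AᵢEᵢ) = 450/(285×202×10³) + 600/(1675×33×10³) = 1.867×10⁻⁵ mm/N.
Hence P = δ_free / Σ(L/AE) = 1.225/1.867×10⁻⁵ = 65.63 kN (compressive).
σ_{steel} = P / A = 65630 / 285 = 230.3 MPa.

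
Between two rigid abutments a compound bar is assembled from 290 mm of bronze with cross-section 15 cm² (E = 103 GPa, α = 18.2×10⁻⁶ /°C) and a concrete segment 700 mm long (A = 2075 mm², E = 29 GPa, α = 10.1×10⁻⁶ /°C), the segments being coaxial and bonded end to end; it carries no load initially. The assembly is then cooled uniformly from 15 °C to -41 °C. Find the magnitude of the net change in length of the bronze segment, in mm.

|ΔL| ≈ 0.199 mm

With the walls removed the bar would change length by δ_free = Σ αᵢΔT Lᵢ = 18.2×10⁻⁶×56×290 + 10.1×10⁻⁶×56×700 = 0.6915 mm.
Since the ends are fixed, an axial force P builds up, equal in every segment, with P · Σ Lᵢ/(AᵢEᵢ) = δ_free.
The series flexibility is Σ Lᵢ/(AᵢEᵢ) = 290/(1500×103×10³) + 700/(2075×29×10³) = 1.351×10⁻⁵ mm/N.
Hence P = δ_free / Σ(L/AE) = 0.6915/1.351×10⁻⁵ = 51.18 kN (tensile).
For the bronze segment, free thermal change = 18.2×10⁻⁶×56×290 = 0.2956 mm and elastic change from P = 51180×290/(1500×103×10³) = 0.09607 mm; these oppose, so the net change is 0.199 mm (segment shortens).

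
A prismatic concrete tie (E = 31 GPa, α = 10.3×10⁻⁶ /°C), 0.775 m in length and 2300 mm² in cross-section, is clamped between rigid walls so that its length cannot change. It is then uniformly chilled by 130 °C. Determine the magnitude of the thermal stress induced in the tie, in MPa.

σ ≈ 41.5 MPa (tensile)

Because both ends are immovable the net strain is zero, and the suppressed thermal strain is αΔT = 10.3×10⁻⁶ × 130 = 1339×10⁻⁶.
The stress required to suppress this strain is σ = Eε = 31×10³ × 1339×10⁻⁶ = 41.51 MPa, tensile since the tie is trying to contract.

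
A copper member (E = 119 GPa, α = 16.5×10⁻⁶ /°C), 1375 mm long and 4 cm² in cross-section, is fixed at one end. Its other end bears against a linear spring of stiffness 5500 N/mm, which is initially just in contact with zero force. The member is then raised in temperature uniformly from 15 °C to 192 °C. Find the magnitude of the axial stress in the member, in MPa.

σ ≈ 47.6 MPa (compressive)

The unrestrained thermal change is αΔT L = 16.5×10⁻⁶ × 177 × 1375 = 4.016 mm.
Let P be the compressive force at the spring. The member shortens elastically by PL/(AE) and the spring compresses by P/k; together these equal δ_free.
So P = δ_free / [L/(AE) + 1/k] = 4.016 / [ 1375/(400×119×10³) + 1/(5500) ].
P = 4.016 / 0.0002107 = 19060 N.
σ = P/A = 19060/400 = 47.65 MPa.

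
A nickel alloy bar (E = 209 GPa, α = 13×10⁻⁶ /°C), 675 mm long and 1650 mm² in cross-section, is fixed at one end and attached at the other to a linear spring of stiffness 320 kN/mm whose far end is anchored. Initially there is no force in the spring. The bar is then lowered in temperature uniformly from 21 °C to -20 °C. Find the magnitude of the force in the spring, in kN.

If the spring were absent the bar would shorten by αΔT L = 13×10⁻⁶ × 41 × 675 = 0.3598 mm.
With a force P in the spring, the elastic change of the bar is PL/(AE) and that of the spring is P/k; compatibility requires their sum to equal δ_free.
P [ L/(AE) + 1/k ] = δ_free → P [ 675/(1650×209×10³) + 1/(320×10³) ] = 0.3598.
P = 0.3598 / 5.082×10⁻⁶ = 70790 N.

P ≈ 70.8 kN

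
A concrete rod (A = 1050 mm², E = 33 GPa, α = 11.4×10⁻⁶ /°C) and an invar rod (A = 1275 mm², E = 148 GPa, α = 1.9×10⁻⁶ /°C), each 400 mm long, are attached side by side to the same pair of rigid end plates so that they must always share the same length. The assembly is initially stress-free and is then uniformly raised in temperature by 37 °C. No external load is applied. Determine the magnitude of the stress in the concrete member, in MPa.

Equilibrium of a rigid end plate with no external load gives equal and opposite internal forces ±P in the two members. Since α_{concrete} > α_{invar}, heating drives the concrete into compression and the invar into tension.
Equating the net (thermal + elastic) strains gives |α₁ − α₂|·ΔT = P·[1/(A₁E₁) + 1/(A₂E₂)].
|α₁ − α₂|·ΔT = 9.5×10⁻⁶ × 37 = 0.0003515.
1/(A₁E₁) + 1/(A₂E₂) = 1/(1050×33×10³) + 1/(1275×148×10³) = 3.416×10⁻⁸ N⁻¹.
P = 0.0003515 / 3.416×10⁻⁸ = 10290 N = 10.29 kN.
σ_{concrete} = P/A₁ = 10290/1050 = 9.8 MPa, compressive.

σ ≈ 9.8 MPa (compressive)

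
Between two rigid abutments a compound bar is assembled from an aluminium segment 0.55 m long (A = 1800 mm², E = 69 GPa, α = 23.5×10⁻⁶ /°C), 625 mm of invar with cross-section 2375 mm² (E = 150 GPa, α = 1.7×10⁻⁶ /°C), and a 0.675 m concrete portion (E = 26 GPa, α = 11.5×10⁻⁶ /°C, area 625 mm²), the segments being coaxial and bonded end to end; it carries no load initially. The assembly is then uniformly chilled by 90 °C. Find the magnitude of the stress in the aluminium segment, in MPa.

σ ≈ 22.8 MPa (tensile)

If the supports were absent, the total length change would be Σ αᵢΔT Lᵢ = 23.5×10⁻⁶×90×550 + 1.7×10⁻⁶×90×625 + 11.5×10⁻⁶×90×675 = 1.957 mm.
The rigid supports impose zero overall length change; the single axial force P common to all segments must satisfy P Σ Lᵢ/(AᵢEᵢ) = δ_free.
Σ Lᵢ/(AᵢEᵢ) = 550/(1800×69×10³) + 625/(2375×150×10³) + 675/(625×26×10³) = 4.772×10⁻⁵ mm/N.
So P = 1.957 / 4.772×10⁻⁵ = 41.02 kN, tensile.
σ_{aluminium} = P / A = 41020 / 1800 = 22.79 MPa.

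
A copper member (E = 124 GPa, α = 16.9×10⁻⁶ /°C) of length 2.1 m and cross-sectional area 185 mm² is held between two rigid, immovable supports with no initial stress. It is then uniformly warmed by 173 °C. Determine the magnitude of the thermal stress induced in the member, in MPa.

σ ≈ 363 MPa (compressive)

With length fixed, the mechanical strain must cancel the thermal strain αΔT = 16.9×10⁻⁶ × 173 = 2923.7×10⁻⁶.
The stress required to suppress this strain is σ = Eε = 124×10³ × 2923.7×10⁻⁶ = 362.5 MPa, compressive since the member is trying to expand.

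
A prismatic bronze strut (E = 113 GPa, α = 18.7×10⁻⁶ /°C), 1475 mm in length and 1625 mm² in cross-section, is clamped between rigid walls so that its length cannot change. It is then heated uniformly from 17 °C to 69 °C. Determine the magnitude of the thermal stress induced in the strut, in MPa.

σ ≈ 110 MPa (compressive)

Because both ends are immovable the net strain is zero, and the suppressed thermal strain is αΔT = 18.7×10⁻⁶ × 52 = 972.4×10⁻⁶.
Hence σ = E·αΔT = 113×10³ × 972.4×10⁻⁶ = 109.9 MPa, compressive.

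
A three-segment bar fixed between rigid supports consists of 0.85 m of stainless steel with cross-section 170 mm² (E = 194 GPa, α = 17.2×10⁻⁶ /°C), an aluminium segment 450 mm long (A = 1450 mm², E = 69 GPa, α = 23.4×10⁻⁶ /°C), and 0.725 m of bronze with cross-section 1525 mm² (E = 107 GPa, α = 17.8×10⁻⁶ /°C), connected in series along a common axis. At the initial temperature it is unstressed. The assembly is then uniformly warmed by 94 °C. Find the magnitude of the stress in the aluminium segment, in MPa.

σ ≈ 71.1 MPa (compressive)

If the supports were absent, the total length change would be Σ αᵢΔT Lᵢ = 17.2×10⁻⁶×94×850 + 23.4×10⁻⁶×94×450 + 17.8×10⁻⁶×94×725 = 3.577 mm.
Since the ends are fixed, an axial force P builds up, equal in every segment, with P · Σ Lᵢ/(AᵢEᵢ) = δ_free.
Σ Lᵢ/(AᵢEᵢ) = 850/(170×194×10³) + 450/(1450×69×10³) + 725/(1525×107×10³) = 3.471×10⁻⁵ mm/N.
P = 3.577 / 3.471×10⁻⁵ = 103000 N = 103 kN, compressive.
σ_{aluminium} = P / A = 103000 / 1450 = 71.07 MPa.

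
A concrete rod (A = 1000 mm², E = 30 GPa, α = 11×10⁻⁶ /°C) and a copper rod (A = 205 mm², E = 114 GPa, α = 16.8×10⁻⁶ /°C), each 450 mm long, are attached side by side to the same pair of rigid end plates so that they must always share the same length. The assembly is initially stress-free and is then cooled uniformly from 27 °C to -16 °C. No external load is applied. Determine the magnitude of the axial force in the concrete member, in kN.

Both members must finish at the same length. With the larger α, the copper tends to over-contract; the plates restrain it, putting the copper in tension and the concrete in compression. With no external load the two internal forces are equal and opposite, magnitude P.
Equating the net (thermal + elastic) strains gives |α₁ − α₂|·ΔT = P·[1/(A₁E₁) + 1/(A₂E₂)].
|α₁ − α₂|·ΔT = 5.8×10⁻⁶ × 43 = 0.0002494.
1/(A₁E₁) + 1/(A₂E₂) = 1/(1000×30×10³) + 1/(205×114×10³) = 7.612×10⁻⁸ N⁻¹.
So P = 0.0002494 / 7.612×10⁻⁸ = 3.276 kN.

P ≈ 3.28 kN (compressive in the concrete)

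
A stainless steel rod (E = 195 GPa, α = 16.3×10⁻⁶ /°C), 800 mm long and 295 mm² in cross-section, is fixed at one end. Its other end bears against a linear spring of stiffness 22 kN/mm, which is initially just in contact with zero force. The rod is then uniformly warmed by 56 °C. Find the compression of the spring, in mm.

δ ≈ 0.559 mm

Free thermal expansion: δ_free = αΔT L = 16.3×10⁻⁶ × 56 × 800 = 0.7302 mm.
With a force P in the spring, the elastic change of the rod is PL/(AE) and that of the spring is P/k; compatibility requires their sum to equal δ_free.
So P = δ_free / [L/(AE) + 1/k] = 0.7302 / [ 800/(295×195×10³) + 1/(22×10³) ].
P = 0.7302 / 5.936×10⁻⁵ = 12300 N.
Spring compression = P/k = 12300/(22×10³) = 0.5592 mm.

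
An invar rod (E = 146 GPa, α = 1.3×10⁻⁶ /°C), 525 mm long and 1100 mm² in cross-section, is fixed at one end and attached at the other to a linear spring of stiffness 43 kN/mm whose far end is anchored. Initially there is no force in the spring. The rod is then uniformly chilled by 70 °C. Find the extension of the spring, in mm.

δ ≈ 0.0419 mm

Free thermal contraction: δ_free = αΔT L = 1.3×10⁻⁶ × 70 × 525 = 0.04778 mm.
Let P be the tensile force in the spring. The rod extends elastically by PL/(AE) and the spring stretches by P/k; together these equal δ_free.
P [ L/(AE) + 1/k ] = δ_free → P [ 525/(1100×146×10³) + 1/(43×10³) ] = 0.04778.
P = 0.04778 / 2.652×10⁻⁵ = 1801 N.
Spring extension = P/k = 1801/(43×10³) = 0.04189 mm.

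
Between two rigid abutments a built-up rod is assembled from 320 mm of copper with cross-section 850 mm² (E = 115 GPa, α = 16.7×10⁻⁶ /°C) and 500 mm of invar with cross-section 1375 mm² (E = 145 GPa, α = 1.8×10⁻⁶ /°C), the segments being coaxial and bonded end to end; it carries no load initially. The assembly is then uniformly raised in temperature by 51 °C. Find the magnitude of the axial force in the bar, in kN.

P ≈ 55.1 kN (compressive)

With the walls removed the bar would change length by δ_free = Σ αᵢΔT Lᵢ = 16.7×10⁻⁶×51×320 + 1.8×10⁻⁶×51×500 = 0.3184 mm.
Since the ends are fixed, an axial force P builds up, equal in every segment, with P · Σ Lᵢ/(AᵢEᵢ) = δ_free.
The series flexibility is Σ Lᵢ/(AᵢEᵢ) = 320/(850×115×10³) + 500/(1375×145×10³) = 5.781×10⁻⁶ mm/N.
Hence P = δ_free / Σ(L/AE) = 0.3184/5.781×10⁻⁶ = 55.08 kN (compressive).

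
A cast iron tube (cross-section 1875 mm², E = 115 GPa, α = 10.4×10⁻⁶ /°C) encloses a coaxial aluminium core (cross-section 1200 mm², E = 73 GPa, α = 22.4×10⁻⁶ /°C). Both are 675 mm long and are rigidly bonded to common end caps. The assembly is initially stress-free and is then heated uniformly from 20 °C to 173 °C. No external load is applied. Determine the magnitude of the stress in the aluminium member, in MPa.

σ ≈ 95.3 MPa (compressive)

Equilibrium of a rigid end plate with no external load gives equal and opposite internal forces ±P in the two members. Since α_{aluminium} > α_{cast iron}, heating drives the aluminium into compression and the cast iron into tension.
Compatibility of the two members (thermal + elastic change equal): (α₁ − α₂)ΔT = P·[1/(A₁E₁) + 1/(A₂E₂)].
|α₁ − α₂|·ΔT = 12×10⁻⁶ × 153 = 0.001836.
1/(A₁E₁) + 1/(A₂E₂) = 1/(1875×115×10³) + 1/(1200×73×10³) = 1.605×10⁻⁸ N⁻¹.
So P = 0.001836 / 1.605×10⁻⁸ = 114.4 kN.
σ_{aluminium} = P/A₂ = 114400/1200 = 95.31 MPa, compressive.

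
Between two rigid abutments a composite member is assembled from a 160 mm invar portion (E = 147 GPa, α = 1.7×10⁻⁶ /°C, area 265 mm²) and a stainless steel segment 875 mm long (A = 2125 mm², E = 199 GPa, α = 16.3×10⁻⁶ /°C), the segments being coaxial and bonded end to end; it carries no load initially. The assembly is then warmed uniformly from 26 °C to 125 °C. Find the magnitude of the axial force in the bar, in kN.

With the walls removed the bar would change length by δ_free = Σ αᵢΔT Lᵢ = 1.7×10⁻⁶×99×160 + 16.3×10⁻⁶×99×875 = 1.439 mm.
The walls prevent any net length change, so an axial force P (same in every segment) develops. Compatibility: P · Σ Lᵢ/(AᵢEᵢ) = δ_free.
Σ Lᵢ/(AᵢEᵢ) = 160/(265×147×10³) + 875/(2125×199×10³) = 6.176×10⁻⁶ mm/N.
Hence P = δ_free / Σ(L/AE) = 1.439/6.176×10⁻⁶ = 233 kN (compressive).

P ≈ 233 kN (compressive)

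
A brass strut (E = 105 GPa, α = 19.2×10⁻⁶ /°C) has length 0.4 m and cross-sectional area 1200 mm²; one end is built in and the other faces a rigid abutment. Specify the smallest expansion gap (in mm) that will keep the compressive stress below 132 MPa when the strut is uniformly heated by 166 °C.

With no wall the strut would lengthen by αΔT L = 19.2×10⁻⁶ × 166 × 400 = 1.275 mm.
A stress of 132 MPa corresponds to the wall pushing the strut back by σL/E = 132×400/(105×10³) = 0.5029 mm.
So the gap has to take up the difference, g_min = δ_free − σL/E = 1.275 − 0.5029 = 0.772 mm.

g ≈ 0.772 mm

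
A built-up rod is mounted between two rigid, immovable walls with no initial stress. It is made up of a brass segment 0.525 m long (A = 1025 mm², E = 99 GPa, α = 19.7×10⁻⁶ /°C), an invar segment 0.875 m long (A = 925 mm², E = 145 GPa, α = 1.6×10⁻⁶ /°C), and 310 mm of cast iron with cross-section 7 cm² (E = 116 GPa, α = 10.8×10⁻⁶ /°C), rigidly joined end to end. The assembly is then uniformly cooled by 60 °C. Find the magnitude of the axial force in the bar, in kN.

With the walls removed the bar would change length by δ_free = Σ αᵢΔT Lᵢ = 19.7×10⁻⁶×60×525 + 1.6×10⁻⁶×60×875 + 10.8×10⁻⁶×60×310 = 0.9054 mm.
Since the ends are fixed, an axial force P builds up, equal in every segment, with P · Σ Lᵢ/(AᵢEᵢ) = δ_free.
The series flexibility is Σ Lᵢ/(AᵢEᵢ) = 525/(1025×99×10³) + 875/(925×145×10³) + 310/(700×116×10³) = 1.552×10⁻⁵ mm/N.
P = 0.9054 / 1.552×10⁻⁵ = 58360 N = 58.36 kN, tensile.

P ≈ 58.4 kN (tensile)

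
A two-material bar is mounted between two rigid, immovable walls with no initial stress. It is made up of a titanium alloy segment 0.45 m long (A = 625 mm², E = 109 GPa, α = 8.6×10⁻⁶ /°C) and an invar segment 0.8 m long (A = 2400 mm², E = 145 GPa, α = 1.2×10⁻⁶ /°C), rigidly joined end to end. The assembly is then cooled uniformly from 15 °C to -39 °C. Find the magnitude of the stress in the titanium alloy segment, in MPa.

Free thermal contraction of the whole bar: Σ αᵢΔT Lᵢ = 8.6×10⁻⁶×54×450 + 1.2×10⁻⁶×54×800 = 0.2608 mm.
The rigid supports impose zero overall length change; the single axial force P common to all segments must satisfy P Σ Lᵢ/(AᵢEᵢ) = δ_free.
Σ Lᵢ/(AᵢEᵢ) = 450/(625×109×10³) + 800/(2400×145×10³) = 8.904×10⁻⁶ mm/N.
Hence P = δ_free / Σ(L/AE) = 0.2608/8.904×10⁻⁶ = 29.29 kN (tensile).
σ_{titanium alloy} = P / A = 29290 / 625 = 46.87 MPa.

σ ≈ 46.9 MPa (tensile)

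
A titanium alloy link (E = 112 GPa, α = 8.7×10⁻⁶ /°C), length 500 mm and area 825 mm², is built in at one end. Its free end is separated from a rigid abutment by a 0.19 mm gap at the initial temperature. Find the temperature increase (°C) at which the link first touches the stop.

ΔT ≈ 43.7 °C

Contact occurs when the free expansion equals the gap: αΔT L = 0.19 mm.
ΔT = 0.19 / (8.7×10⁻⁶ × 500) = 43.68 °C.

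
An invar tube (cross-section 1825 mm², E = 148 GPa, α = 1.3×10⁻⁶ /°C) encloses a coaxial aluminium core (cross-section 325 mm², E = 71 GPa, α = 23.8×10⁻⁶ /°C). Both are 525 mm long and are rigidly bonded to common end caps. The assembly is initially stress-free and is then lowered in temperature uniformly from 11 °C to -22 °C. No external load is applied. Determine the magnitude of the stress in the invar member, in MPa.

σ ≈ 8.65 MPa (compressive)

Equilibrium of a rigid end plate with no external load gives equal and opposite internal forces ±P in the two members. Since α_{aluminium} > α_{invar}, cooling drives the aluminium into tension and the invar into compression.
Setting the final lengths equal and cancelling L: (α₁ − α₂)ΔT = P/(A₁E₁) + P/(A₂E₂).
|α₁ − α₂|·ΔT = 22.5×10⁻⁶ × 33 = 0.0007425.
1/(A₁E₁) + 1/(A₂E₂) = 1/(1825×148×10³) + 1/(325×71×10³) = 4.704×10⁻⁸ N⁻¹.
P = 0.0007425 / 4.704×10⁻⁸ = 15780 N = 15.78 kN.
σ_{invar} = P/A₁ = 15780/1825 = 8.649 MPa, compressive.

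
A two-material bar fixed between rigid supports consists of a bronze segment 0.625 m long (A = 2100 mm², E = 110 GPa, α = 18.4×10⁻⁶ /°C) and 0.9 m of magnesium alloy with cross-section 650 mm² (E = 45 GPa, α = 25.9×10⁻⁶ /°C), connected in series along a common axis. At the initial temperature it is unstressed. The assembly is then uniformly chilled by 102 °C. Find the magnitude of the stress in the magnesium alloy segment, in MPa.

σ ≈ 163 MPa (tensile)

If the supports were absent, the total length change would be Σ αᵢΔT Lᵢ = 18.4×10⁻⁶×102×625 + 25.9×10⁻⁶×102×900 = 3.551 mm.
Since the ends are fixed, an axial force P builds up, equal in every segment, with P · Σ Lᵢ/(AᵢEᵢ) = δ_free.
The series flexibility is Σ Lᵢ/(AᵢEᵢ) = 625/(2100×110×10³) + 900/(650×45×10³) = 3.347×10⁻⁵ mm/N.
Hence P = δ_free / Σ(L/AE) = 3.551/3.347×10⁻⁵ = 106.1 kN (tensile).
σ_{magnesium alloy} = P / A = 106100 / 650 = 163.2 MPa.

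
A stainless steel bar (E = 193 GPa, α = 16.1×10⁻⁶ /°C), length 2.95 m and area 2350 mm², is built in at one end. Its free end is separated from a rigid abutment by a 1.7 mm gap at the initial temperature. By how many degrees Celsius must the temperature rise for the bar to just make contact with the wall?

Contact occurs when the free expansion equals the gap: αΔT L = 1.7 mm.
So ΔT = g/(αL) = 1.7/(16.1×10⁻⁶ × 2950) = 35.79 °C.

ΔT ≈ 35.8 °C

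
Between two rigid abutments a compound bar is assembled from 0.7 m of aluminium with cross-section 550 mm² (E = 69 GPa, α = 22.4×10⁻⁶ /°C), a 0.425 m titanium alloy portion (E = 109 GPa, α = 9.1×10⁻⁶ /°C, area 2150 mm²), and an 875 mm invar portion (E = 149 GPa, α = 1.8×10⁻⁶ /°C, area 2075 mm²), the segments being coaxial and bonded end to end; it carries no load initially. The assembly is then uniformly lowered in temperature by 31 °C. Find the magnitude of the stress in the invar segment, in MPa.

σ ≈ 13.7 MPa (tensile)

With the walls removed the bar would change length by δ_free = Σ αᵢΔT Lᵢ = 22.4×10⁻⁶×31×700 + 9.1×10⁻⁶×31×425 + 1.8×10⁻⁶×31×875 = 0.6548 mm.
The rigid supports impose zero overall length change; the single axial force P common to all segments must satisfy P Σ Lᵢ/(AᵢEᵢ) = δ_free.
The series flexibility is Σ Lᵢ/(AᵢEᵢ) = 700/(550×69×10³) + 425/(2150×109×10³) + 875/(2075×149×10³) = 2.309×10⁻⁵ mm/N.
Hence P = δ_free / Σ(L/AE) = 0.6548/2.309×10⁻⁵ = 28.36 kN (tensile).
σ_{invar} = P / A = 28360 / 2075 = 13.67 MPa.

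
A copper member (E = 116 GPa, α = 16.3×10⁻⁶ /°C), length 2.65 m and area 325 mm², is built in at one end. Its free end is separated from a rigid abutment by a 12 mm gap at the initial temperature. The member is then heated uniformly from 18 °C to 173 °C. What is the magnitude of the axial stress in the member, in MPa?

Free thermal elongation = αΔT L = 16.3×10⁻⁶ × 155 × 2650 = 6.695 mm.
This is smaller than the 12 mm clearance, so the member expands freely without reaching the stop — the stress is zero.

σ ≈ 0 MPa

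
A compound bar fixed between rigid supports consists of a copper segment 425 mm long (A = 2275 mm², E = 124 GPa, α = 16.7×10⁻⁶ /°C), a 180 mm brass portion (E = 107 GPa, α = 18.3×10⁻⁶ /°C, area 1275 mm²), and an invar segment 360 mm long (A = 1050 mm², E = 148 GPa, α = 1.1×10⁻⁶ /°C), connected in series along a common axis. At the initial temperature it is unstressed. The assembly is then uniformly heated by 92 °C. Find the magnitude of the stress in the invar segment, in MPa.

σ ≈ 184 MPa (compressive)

If the supports were absent, the total length change would be Σ αᵢΔT Lᵢ = 16.7×10⁻⁶×92×425 + 18.3×10⁻⁶×92×180 + 1.1×10⁻⁶×92×360 = 0.9924 mm.
The rigid supports impose zero overall length change; the single axial force P common to all segments must satisfy P Σ Lᵢ/(AᵢEᵢ) = δ_free.
Σ Lᵢ/(AᵢEᵢ) = 425/(2275×124×10³) + 180/(1275×107×10³) + 360/(1050×148×10³) = 5.143×10⁻⁶ mm/N.
Hence P = δ_free / Σ(L/AE) = 0.9924/5.143×10⁻⁶ = 193 kN (compressive).
σ_{invar} = P / A = 193000 / 1050 = 183.8 MPa.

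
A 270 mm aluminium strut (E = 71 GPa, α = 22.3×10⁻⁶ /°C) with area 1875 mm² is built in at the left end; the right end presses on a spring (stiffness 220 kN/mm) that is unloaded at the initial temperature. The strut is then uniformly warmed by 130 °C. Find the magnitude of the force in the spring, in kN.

P ≈ 119 kN

The unrestrained thermal change is αΔT L = 22.3×10⁻⁶ × 130 × 270 = 0.7827 mm.
With a force P in the spring, the elastic change of the strut is PL/(AE) and that of the spring is P/k; compatibility requires their sum to equal δ_free.
So P = δ_free / [L/(AE) + 1/k] = 0.7827 / [ 270/(1875×71×10³) + 1/(220×10³) ].
P = 0.7827 / 6.574×10⁻⁶ = 119100 N.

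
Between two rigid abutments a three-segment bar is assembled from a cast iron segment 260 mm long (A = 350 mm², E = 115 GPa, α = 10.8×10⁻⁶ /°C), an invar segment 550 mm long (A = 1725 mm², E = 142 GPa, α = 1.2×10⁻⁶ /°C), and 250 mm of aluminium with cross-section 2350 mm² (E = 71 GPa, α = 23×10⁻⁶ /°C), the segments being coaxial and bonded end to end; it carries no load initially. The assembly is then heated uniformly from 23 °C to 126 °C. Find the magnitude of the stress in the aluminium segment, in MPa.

σ ≈ 39.6 MPa (compressive)

If the supports were absent, the total length change would be Σ αᵢΔT Lᵢ = 10.8×10⁻⁶×103×260 + 1.2×10⁻⁶×103×550 + 23×10⁻⁶×103×250 = 0.9495 mm.
Since the ends are fixed, an axial force P builds up, equal in every segment, with P · Σ Lᵢ/(AᵢEᵢ) = δ_free.
The series flexibility is Σ Lᵢ/(AᵢEᵢ) = 260/(350×115×10³) + 550/(1725×142×10³) + 250/(2350×71×10³) = 1.02×10⁻⁵ mm/N.
So P = 0.9495 / 1.02×10⁻⁵ = 93.05 kN, compressive.
σ_{aluminium} = P / A = 93050 / 2350 = 39.6 MPa.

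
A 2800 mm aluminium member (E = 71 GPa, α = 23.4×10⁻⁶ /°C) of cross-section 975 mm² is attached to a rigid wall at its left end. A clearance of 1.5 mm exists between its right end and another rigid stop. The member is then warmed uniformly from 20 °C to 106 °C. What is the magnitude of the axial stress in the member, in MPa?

σ ≈ 105 MPa (compressive)

If the wall were absent the member would grow by αΔT L = 23.4×10⁻⁶ × 86 × 2800 = 5.635 mm.
This exceeds the 1.5 mm gap, so the wall pushes back. The portion of expansion that must be recovered elastically is δ_free − gap = 5.635 − 1.5 = 4.135 mm.
That suppressed elongation corresponds to σ = E·Δ/L = 71×10³ × 4.135/2800 = 104.8 MPa.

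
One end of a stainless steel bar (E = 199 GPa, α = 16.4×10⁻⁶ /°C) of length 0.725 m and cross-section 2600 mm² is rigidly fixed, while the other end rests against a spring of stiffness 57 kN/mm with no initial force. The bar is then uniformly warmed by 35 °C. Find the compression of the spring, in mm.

δ ≈ 0.385 mm

The unrestrained thermal change is αΔT L = 16.4×10⁻⁶ × 35 × 725 = 0.4161 mm.
With a force P in the spring, the elastic change of the bar is PL/(AE) and that of the spring is P/k; compatibility requires their sum to equal δ_free.
So P = δ_free / [L/(AE) + 1/k] = 0.4161 / [ 725/(2600×199×10³) + 1/(57×10³) ].
P = 0.4161 / 1.895×10⁻⁵ = 21970 N.
Spring compression = P/k = 21970/(57×10³) = 0.3854 mm.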